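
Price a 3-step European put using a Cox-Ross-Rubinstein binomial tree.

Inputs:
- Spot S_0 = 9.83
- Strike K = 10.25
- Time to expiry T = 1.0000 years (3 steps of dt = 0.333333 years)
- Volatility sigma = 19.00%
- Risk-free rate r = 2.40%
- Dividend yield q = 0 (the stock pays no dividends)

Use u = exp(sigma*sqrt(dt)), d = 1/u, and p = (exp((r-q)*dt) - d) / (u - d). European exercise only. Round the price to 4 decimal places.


Answer: Price = V(0,0) = 0.8846

Derivation:
dt = T/N = 0.333333
u = exp(sigma*sqrt(dt)) = 1.115939; d = 1/u = 0.896106
p = (exp((r-q)*dt) - d) / (u - d) = 0.509140
Discount per step: exp(-r*dt) = 0.992032
Stock lattice S(k, i) with i counting down-moves:
  k=0: S(0,0) = 9.8300
  k=1: S(1,0) = 10.9697; S(1,1) = 8.8087
  k=2: S(2,0) = 12.2415; S(2,1) = 9.8300; S(2,2) = 7.8935
  k=3: S(3,0) = 13.6608; S(3,1) = 10.9697; S(3,2) = 8.8087; S(3,3) = 7.0735
Terminal payoffs V(N, i) = max(K - S_T, 0):
  V(3,0) = 0.000000; V(3,1) = 0.000000; V(3,2) = 1.441278; V(3,3) = 3.176543
Backward induction: V(k, i) = exp(-r*dt) * [p * V(k+1, i) + (1-p) * V(k+1, i+1)].
  V(2,0) = exp(-r*dt) * [p*0.000000 + (1-p)*0.000000] = 0.000000
  V(2,1) = exp(-r*dt) * [p*0.000000 + (1-p)*1.441278] = 0.701828
  V(2,2) = exp(-r*dt) * [p*1.441278 + (1-p)*3.176543] = 2.274778
  V(1,0) = exp(-r*dt) * [p*0.000000 + (1-p)*0.701828] = 0.341754
  V(1,1) = exp(-r*dt) * [p*0.701828 + (1-p)*2.274778] = 1.462181
  V(0,0) = exp(-r*dt) * [p*0.341754 + (1-p)*1.462181] = 0.884621


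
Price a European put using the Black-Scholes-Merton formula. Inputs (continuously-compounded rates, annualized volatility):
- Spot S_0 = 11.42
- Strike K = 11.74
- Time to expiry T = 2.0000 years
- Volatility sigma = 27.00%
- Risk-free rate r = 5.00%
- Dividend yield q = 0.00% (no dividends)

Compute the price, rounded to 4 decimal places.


d1 = (ln(S/K) + (r - q + 0.5*sigma^2) * T) / (sigma * sqrt(T)) = 0.38043494
d2 = d1 - sigma * sqrt(T) = -0.00140272
exp(-rT) = 0.90483742; exp(-qT) = 1.00000000
P = K * exp(-rT) * N(-d2) - S_0 * exp(-qT) * N(-d1)
N(-d1) = 0.35181129; N(-d2) = 0.50055960
P = 11.7400 * 0.90483742 * 0.50055960 - 11.4200 * 1.00000000 * 0.35181129 = 1.2997

Answer: Price = 1.2997


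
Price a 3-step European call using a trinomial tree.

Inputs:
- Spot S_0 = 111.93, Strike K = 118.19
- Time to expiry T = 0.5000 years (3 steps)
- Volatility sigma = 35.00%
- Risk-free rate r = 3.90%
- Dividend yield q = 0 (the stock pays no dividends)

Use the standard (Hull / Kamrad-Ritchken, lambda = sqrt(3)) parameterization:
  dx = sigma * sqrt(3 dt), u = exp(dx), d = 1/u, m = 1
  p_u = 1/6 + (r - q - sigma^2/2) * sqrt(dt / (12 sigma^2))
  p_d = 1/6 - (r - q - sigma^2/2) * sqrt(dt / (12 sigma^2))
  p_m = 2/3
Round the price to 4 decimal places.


dt = T/N = 0.166667; dx = sigma*sqrt(3*dt) = 0.247487
u = exp(dx) = 1.280803; d = 1/u = 0.780760
p_u = 0.159175, p_m = 0.666667, p_d = 0.174159
Discount per step: exp(-r*dt) = 0.993521
Stock lattice S(k, j) with j the centered position index:
  k=0: S(0,+0) = 111.9300
  k=1: S(1,-1) = 87.3905; S(1,+0) = 111.9300; S(1,+1) = 143.3603
  k=2: S(2,-2) = 68.2310; S(2,-1) = 87.3905; S(2,+0) = 111.9300; S(2,+1) = 143.3603; S(2,+2) = 183.6163
  k=3: S(3,-3) = 53.2720; S(3,-2) = 68.2310; S(3,-1) = 87.3905; S(3,+0) = 111.9300; S(3,+1) = 143.3603; S(3,+2) = 183.6163; S(3,+3) = 235.1764
Terminal payoffs V(N, j) = max(S_T - K, 0):
  V(3,-3) = 0.000000; V(3,-2) = 0.000000; V(3,-1) = 0.000000; V(3,+0) = 0.000000; V(3,+1) = 25.170301; V(3,+2) = 65.426331; V(3,+3) = 116.986382
Backward induction: V(k, j) = exp(-r*dt) * [p_u * V(k+1, j+1) + p_m * V(k+1, j) + p_d * V(k+1, j-1)]
  V(2,-2) = exp(-r*dt) * [p_u*0.000000 + p_m*0.000000 + p_d*0.000000] = 0.000000
  V(2,-1) = exp(-r*dt) * [p_u*0.000000 + p_m*0.000000 + p_d*0.000000] = 0.000000
  V(2,+0) = exp(-r*dt) * [p_u*25.170301 + p_m*0.000000 + p_d*0.000000] = 3.980518
  V(2,+1) = exp(-r*dt) * [p_u*65.426331 + p_m*25.170301 + p_d*0.000000] = 27.018227
  V(2,+2) = exp(-r*dt) * [p_u*116.986382 + p_m*65.426331 + p_d*25.170301] = 66.190810
  V(1,-1) = exp(-r*dt) * [p_u*3.980518 + p_m*0.000000 + p_d*0.000000] = 0.629493
  V(1,+0) = exp(-r*dt) * [p_u*27.018227 + p_m*3.980518 + p_d*0.000000] = 6.909240
  V(1,+1) = exp(-r*dt) * [p_u*66.190810 + p_m*27.018227 + p_d*3.980518] = 29.051843
  V(0,+0) = exp(-r*dt) * [p_u*29.051843 + p_m*6.909240 + p_d*0.629493] = 9.279596

Answer: Price = V(0,0) = 9.2796


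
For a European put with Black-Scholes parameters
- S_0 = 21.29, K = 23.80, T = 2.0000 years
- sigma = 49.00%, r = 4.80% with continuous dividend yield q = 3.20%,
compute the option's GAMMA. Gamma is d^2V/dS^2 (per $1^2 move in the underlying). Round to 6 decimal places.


Answer: Gamma = 0.024692

Derivation:
d1 = 0.2318327483; d2 = -0.4611318973
phi(d1) = 0.3883641903; exp(-qT) = 0.9380049995; exp(-rT) = 0.9084640161
Gamma = exp(-qT) * phi(d1) / (S * sigma * sqrt(T)) = 0.9380049995 * 0.3883641903 / (21.2900 * 0.4900 * 1.4142135624) = 0.024692


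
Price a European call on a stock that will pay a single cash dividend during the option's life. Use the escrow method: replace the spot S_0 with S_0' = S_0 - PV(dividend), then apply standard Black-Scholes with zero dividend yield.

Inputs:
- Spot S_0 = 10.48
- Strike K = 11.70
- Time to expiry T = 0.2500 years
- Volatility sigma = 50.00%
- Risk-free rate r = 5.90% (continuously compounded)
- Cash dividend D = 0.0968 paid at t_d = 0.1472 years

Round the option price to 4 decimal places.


Answer: Price = 0.6110

Derivation:
PV(D) = D * exp(-r * t_d) = 0.0968 * 0.99135280 = 0.09596295
S_0' = S_0 - PV(D) = 10.4800 - 0.09596295 = 10.38403705
d1 = (ln(S_0'/K) + (r + sigma^2/2)*T) / (sigma*sqrt(T)) = -0.29327646
d2 = d1 - sigma*sqrt(T) = -0.54327646
exp(-rT) = 0.98535825
N(d1) = 0.38465542; N(d2) = 0.29346974
C = S_0' * N(d1) - K * exp(-rT) * N(d2) = 10.38403705 * 0.38465542 - 11.7000 * 0.98535825 * 0.29346974 = 0.6110


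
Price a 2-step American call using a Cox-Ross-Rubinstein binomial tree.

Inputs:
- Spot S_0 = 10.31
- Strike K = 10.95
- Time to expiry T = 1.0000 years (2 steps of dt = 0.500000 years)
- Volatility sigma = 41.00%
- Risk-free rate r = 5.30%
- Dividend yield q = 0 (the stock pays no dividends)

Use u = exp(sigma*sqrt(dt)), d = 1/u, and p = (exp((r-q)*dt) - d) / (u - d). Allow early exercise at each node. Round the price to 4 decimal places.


dt = T/N = 0.500000
u = exp(sigma*sqrt(dt)) = 1.336312; d = 1/u = 0.748328
p = (exp((r-q)*dt) - d) / (u - d) = 0.473697
Discount per step: exp(-r*dt) = 0.973848
Stock lattice S(k, i) with i counting down-moves:
  k=0: S(0,0) = 10.3100
  k=1: S(1,0) = 13.7774; S(1,1) = 7.7153
  k=2: S(2,0) = 18.4109; S(2,1) = 10.3100; S(2,2) = 5.7735
Terminal payoffs V(N, i) = max(S_T - K, 0):
  V(2,0) = 7.460881; V(2,1) = 0.000000; V(2,2) = 0.000000
Backward induction: V(k, i) = exp(-r*dt) * [p * V(k+1, i) + (1-p) * V(k+1, i+1)]; then take max(V_cont, immediate exercise) for American.
  V(1,0) = exp(-r*dt) * [p*7.460881 + (1-p)*0.000000] = 3.441769; exercise = 2.827379; V(1,0) = max -> 3.441769
  V(1,1) = exp(-r*dt) * [p*0.000000 + (1-p)*0.000000] = 0.000000; exercise = 0.000000; V(1,1) = max -> 0.000000
  V(0,0) = exp(-r*dt) * [p*3.441769 + (1-p)*0.000000] = 1.587717; exercise = 0.000000; V(0,0) = max -> 1.587717

Answer: Price = V(0,0) = 1.5877


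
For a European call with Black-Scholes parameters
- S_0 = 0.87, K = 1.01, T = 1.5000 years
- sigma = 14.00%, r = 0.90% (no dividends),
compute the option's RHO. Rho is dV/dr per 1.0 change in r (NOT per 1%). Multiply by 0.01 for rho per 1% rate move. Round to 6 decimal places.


Answer: Rho = 0.284263

Derivation:
d1 = -0.7057586384; d2 = -0.8772229203
phi(d1) = 0.3109926001; exp(-qT) = 1.0000000000; exp(-rT) = 0.9865907163
N(d2) = 0.1901827845
Rho = K*T*exp(-rT)*N(d2) = 1.0100 * 1.5000 * 0.9865907163 * 0.1901827845 = 0.284263


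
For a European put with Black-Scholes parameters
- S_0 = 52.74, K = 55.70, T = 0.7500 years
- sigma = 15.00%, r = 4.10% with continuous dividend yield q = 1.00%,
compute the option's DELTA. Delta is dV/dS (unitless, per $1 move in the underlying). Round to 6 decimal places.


Answer: Delta = -0.565761

Derivation:
d1 = -0.1764264336; d2 = -0.3063302442
phi(d1) = 0.3927815491; exp(-qT) = 0.9925280548; exp(-rT) = 0.9697179723
N(-d1) = 0.5700205303
Delta = -exp(-qT) * N(-d1) = -0.9925280548 * 0.5700205303 = -0.565761


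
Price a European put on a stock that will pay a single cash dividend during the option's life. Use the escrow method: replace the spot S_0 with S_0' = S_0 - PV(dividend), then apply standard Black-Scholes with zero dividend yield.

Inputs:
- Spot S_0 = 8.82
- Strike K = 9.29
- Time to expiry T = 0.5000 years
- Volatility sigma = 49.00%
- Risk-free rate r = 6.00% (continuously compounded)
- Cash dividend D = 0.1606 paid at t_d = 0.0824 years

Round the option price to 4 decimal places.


PV(D) = D * exp(-r * t_d) = 0.1606 * 0.99506820 = 0.15980795
S_0' = S_0 - PV(D) = 8.8200 - 0.15980795 = 8.66019205
d1 = (ln(S_0'/K) + (r + sigma^2/2)*T) / (sigma*sqrt(T)) = 0.05721315
d2 = d1 - sigma*sqrt(T) = -0.28926917
exp(-rT) = 0.97044553
N(-d1) = 0.47718770; N(-d2) = 0.61381230
P = K * exp(-rT) * N(-d2) - S_0' * N(-d1) = 9.2900 * 0.97044553 * 0.61381230 - 8.66019205 * 0.47718770 = 1.4013

Answer: Price = 1.4013


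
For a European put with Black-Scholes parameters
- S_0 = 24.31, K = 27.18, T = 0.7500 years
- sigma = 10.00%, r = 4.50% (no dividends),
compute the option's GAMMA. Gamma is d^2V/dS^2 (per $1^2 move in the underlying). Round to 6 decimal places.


Answer: Gamma = 0.131416

Derivation:
d1 = -0.8555594336; d2 = -0.9421619740
phi(d1) = 0.2766700867; exp(-qT) = 1.0000000000; exp(-rT) = 0.9668131777
Gamma = exp(-qT) * phi(d1) / (S * sigma * sqrt(T)) = 1.0000000000 * 0.2766700867 / (24.3100 * 0.1000 * 0.8660254038) = 0.131416


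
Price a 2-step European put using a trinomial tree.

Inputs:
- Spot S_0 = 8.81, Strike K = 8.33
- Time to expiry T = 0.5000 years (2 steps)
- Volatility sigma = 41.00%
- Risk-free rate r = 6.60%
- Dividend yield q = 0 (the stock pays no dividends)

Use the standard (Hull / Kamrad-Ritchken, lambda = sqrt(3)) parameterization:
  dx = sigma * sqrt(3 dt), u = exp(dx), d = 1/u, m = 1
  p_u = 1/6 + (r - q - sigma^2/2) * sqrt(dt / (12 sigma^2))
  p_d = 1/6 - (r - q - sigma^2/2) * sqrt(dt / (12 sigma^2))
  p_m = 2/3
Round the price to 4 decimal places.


dt = T/N = 0.250000; dx = sigma*sqrt(3*dt) = 0.355070
u = exp(dx) = 1.426281; d = 1/u = 0.701124
p_u = 0.160312, p_m = 0.666667, p_d = 0.173021
Discount per step: exp(-r*dt) = 0.983635
Stock lattice S(k, j) with j the centered position index:
  k=0: S(0,+0) = 8.8100
  k=1: S(1,-1) = 6.1769; S(1,+0) = 8.8100; S(1,+1) = 12.5655
  k=2: S(2,-2) = 4.3308; S(2,-1) = 6.1769; S(2,+0) = 8.8100; S(2,+1) = 12.5655; S(2,+2) = 17.9220
Terminal payoffs V(N, j) = max(K - S_T, 0):
  V(2,-2) = 3.999225; V(2,-1) = 2.153097; V(2,+0) = 0.000000; V(2,+1) = 0.000000; V(2,+2) = 0.000000
Backward induction: V(k, j) = exp(-r*dt) * [p_u * V(k+1, j+1) + p_m * V(k+1, j) + p_d * V(k+1, j-1)]
  V(1,-1) = exp(-r*dt) * [p_u*0.000000 + p_m*2.153097 + p_d*3.999225] = 2.092535
  V(1,+0) = exp(-r*dt) * [p_u*0.000000 + p_m*0.000000 + p_d*2.153097] = 0.366435
  V(1,+1) = exp(-r*dt) * [p_u*0.000000 + p_m*0.000000 + p_d*0.000000] = 0.000000
  V(0,+0) = exp(-r*dt) * [p_u*0.000000 + p_m*0.366435 + p_d*2.092535] = 0.596420

Answer: Price = V(0,0) = 0.5964


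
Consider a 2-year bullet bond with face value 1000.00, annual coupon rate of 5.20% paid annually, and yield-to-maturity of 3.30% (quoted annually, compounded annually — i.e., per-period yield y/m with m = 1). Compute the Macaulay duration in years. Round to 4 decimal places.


Answer: Macaulay duration = 1.9514 years

Derivation:
Coupon per period c = face * coupon_rate / m = 52.000000
Periods per year m = 1; per-period yield y/m = 0.033000
Number of cashflows N = 2
Cashflows (t years, CF_t, discount factor 1/(1+y/m)^(m*t), PV):
  t = 1.0000: CF_t = 52.000000, DF = 0.968054, PV = 50.338819
  t = 2.0000: CF_t = 1052.000000, DF = 0.937129, PV = 985.859661
Price P = sum_t PV_t = 1036.198480
Macaulay numerator sum_t t * PV_t:
  t * PV_t at t = 1.0000: 50.338819
  t * PV_t at t = 2.0000: 1971.719322
Macaulay duration D = (sum_t t * PV_t) / P = 2022.058141 / 1036.198480 = 1.951420


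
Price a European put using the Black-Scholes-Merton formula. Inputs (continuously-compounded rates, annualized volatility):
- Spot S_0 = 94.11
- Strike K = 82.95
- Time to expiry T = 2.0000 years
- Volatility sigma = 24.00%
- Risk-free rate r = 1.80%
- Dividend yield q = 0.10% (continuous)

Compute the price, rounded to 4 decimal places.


d1 = (ln(S/K) + (r - q + 0.5*sigma^2) * T) / (sigma * sqrt(T)) = 0.64177687
d2 = d1 - sigma * sqrt(T) = 0.30236562
exp(-rT) = 0.96464029; exp(-qT) = 0.99800200
P = K * exp(-rT) * N(-d2) - S_0 * exp(-qT) * N(-d1)
N(-d1) = 0.26050903; N(-d2) = 0.38118668
P = 82.9500 * 0.96464029 * 0.38118668 - 94.1100 * 0.99800200 * 0.26050903 = 6.0339

Answer: Price = 6.0339


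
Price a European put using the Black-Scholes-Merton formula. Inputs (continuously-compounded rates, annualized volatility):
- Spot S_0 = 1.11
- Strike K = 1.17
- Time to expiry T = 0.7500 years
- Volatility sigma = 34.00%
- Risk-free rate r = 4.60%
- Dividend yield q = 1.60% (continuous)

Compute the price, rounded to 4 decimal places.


Answer: Price = 0.1478

Derivation:
d1 = (ln(S/K) + (r - q + 0.5*sigma^2) * T) / (sigma * sqrt(T)) = 0.04485083
d2 = d1 - sigma * sqrt(T) = -0.24959780
exp(-rT) = 0.96608834; exp(-qT) = 0.98807171
P = K * exp(-rT) * N(-d2) - S_0 * exp(-qT) * N(-d1)
N(-d1) = 0.48211310; N(-d2) = 0.59855080
P = 1.1700 * 0.96608834 * 0.59855080 - 1.1100 * 0.98807171 * 0.48211310 = 0.1478


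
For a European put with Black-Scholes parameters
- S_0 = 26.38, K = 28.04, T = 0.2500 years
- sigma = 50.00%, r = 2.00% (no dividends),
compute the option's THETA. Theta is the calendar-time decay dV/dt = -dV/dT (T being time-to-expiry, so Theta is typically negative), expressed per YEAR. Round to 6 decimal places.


Answer: Theta = -4.881106

Derivation:
d1 = -0.0991036595; d2 = -0.3491036595
phi(d1) = 0.3969879701; exp(-qT) = 1.0000000000; exp(-rT) = 0.9950124792
Theta = -S*exp(-qT)*phi(d1)*sigma/(2*sqrt(T)) + r*K*exp(-rT)*N(-d2) - q*S*exp(-qT)*N(-d1)
N(-d1) = 0.5394720167; N(-d2) = 0.6364942553; sqrt(T) = 0.5000000000
Term 1 = -26.3800 * 1.0000000000 * 0.3969879701 * 0.5000 / (2 * 0.5000000000) = -5.2362713256
Term 2 = 0.0200 * 28.0400 * 0.9950124792 * 0.6364942553 = 0.3551657029
Term 3 = 0 (no dividend yield, q = 0)
Theta = -5.2362713256 + (0.3551657029) + (0.0000000000) = -4.881106


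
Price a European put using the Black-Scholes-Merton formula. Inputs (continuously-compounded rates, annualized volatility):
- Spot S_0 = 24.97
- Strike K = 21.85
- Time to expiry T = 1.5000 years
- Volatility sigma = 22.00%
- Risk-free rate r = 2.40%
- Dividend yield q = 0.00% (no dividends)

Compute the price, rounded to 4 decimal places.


Answer: Price = 0.9895

Derivation:
d1 = (ln(S/K) + (r - q + 0.5*sigma^2) * T) / (sigma * sqrt(T)) = 0.76369962
d2 = d1 - sigma * sqrt(T) = 0.49425575
exp(-rT) = 0.96464029; exp(-qT) = 1.00000000
P = K * exp(-rT) * N(-d2) - S_0 * exp(-qT) * N(-d1)
N(-d1) = 0.22252313; N(-d2) = 0.31056279
P = 21.8500 * 0.96464029 * 0.31056279 - 24.9700 * 1.00000000 * 0.22252313 = 0.9895


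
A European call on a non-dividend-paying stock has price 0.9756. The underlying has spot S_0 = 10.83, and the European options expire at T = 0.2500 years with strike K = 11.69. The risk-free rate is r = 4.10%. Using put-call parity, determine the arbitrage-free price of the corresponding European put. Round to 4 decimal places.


Answer: Put price = 1.7164

Derivation:
Put-call parity: C - P = S_0 * exp(-qT) - K * exp(-rT).
S_0 * exp(-qT) = 10.8300 * 1.00000000 = 10.83000000
K * exp(-rT) = 11.6900 * 0.98980235 = 11.57078950
P = C - S*exp(-qT) + K*exp(-rT)
P = 0.9756 - 10.83000000 + 11.57078950 = 1.7164


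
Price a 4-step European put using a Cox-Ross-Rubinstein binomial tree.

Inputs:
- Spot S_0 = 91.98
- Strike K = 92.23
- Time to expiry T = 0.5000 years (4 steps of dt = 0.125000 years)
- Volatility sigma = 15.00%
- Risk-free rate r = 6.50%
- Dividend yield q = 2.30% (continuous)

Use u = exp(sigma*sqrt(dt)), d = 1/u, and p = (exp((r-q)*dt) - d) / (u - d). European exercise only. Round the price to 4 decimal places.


Answer: Price = V(0,0) = 2.8553

Derivation:
dt = T/N = 0.125000
u = exp(sigma*sqrt(dt)) = 1.054464; d = 1/u = 0.948349
p = (exp((r-q)*dt) - d) / (u - d) = 0.536349
Discount per step: exp(-r*dt) = 0.991908
Stock lattice S(k, i) with i counting down-moves:
  k=0: S(0,0) = 91.9800
  k=1: S(1,0) = 96.9896; S(1,1) = 87.2291
  k=2: S(2,0) = 102.2721; S(2,1) = 91.9800; S(2,2) = 82.7236
  k=3: S(3,0) = 107.8423; S(3,1) = 96.9896; S(3,2) = 87.2291; S(3,3) = 78.4508
  k=4: S(4,0) = 113.7159; S(4,1) = 102.2721; S(4,2) = 91.9800; S(4,3) = 82.7236; S(4,4) = 74.3987
Terminal payoffs V(N, i) = max(K - S_T, 0):
  V(4,0) = 0.000000; V(4,1) = 0.000000; V(4,2) = 0.250000; V(4,3) = 9.506382; V(4,4) = 17.831251
Backward induction: V(k, i) = exp(-r*dt) * [p * V(k+1, i) + (1-p) * V(k+1, i+1)].
  V(3,0) = exp(-r*dt) * [p*0.000000 + (1-p)*0.000000] = 0.000000
  V(3,1) = exp(-r*dt) * [p*0.000000 + (1-p)*0.250000] = 0.114975
  V(3,2) = exp(-r*dt) * [p*0.250000 + (1-p)*9.506382] = 4.504977
  V(3,3) = exp(-r*dt) * [p*9.506382 + (1-p)*17.831251] = 13.258054
  V(2,0) = exp(-r*dt) * [p*0.000000 + (1-p)*0.114975] = 0.052877
  V(2,1) = exp(-r*dt) * [p*0.114975 + (1-p)*4.504977] = 2.133001
  V(2,2) = exp(-r*dt) * [p*4.504977 + (1-p)*13.258054] = 8.494052
  V(1,0) = exp(-r*dt) * [p*0.052877 + (1-p)*2.133001] = 1.009096
  V(1,1) = exp(-r*dt) * [p*2.133001 + (1-p)*8.494052] = 5.041181
  V(0,0) = exp(-r*dt) * [p*1.009096 + (1-p)*5.041181] = 2.855282


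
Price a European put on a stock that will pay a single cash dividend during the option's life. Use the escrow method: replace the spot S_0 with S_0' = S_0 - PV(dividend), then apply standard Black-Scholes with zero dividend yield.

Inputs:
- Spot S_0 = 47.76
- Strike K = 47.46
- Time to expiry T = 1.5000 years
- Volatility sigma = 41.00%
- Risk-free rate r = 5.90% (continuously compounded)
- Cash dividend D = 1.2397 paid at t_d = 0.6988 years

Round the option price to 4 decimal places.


PV(D) = D * exp(-r * t_d) = 1.2397 * 0.95960916 = 1.18962748
S_0' = S_0 - PV(D) = 47.7600 - 1.18962748 = 46.57037252
d1 = (ln(S_0'/K) + (r + sigma^2/2)*T) / (sigma*sqrt(T)) = 0.38963278
d2 = d1 - sigma*sqrt(T) = -0.11251262
exp(-rT) = 0.91530311
N(-d1) = 0.34840406; N(-d2) = 0.54479152
P = K * exp(-rT) * N(-d2) - S_0' * N(-d1) = 47.4600 * 0.91530311 * 0.54479152 - 46.57037252 * 0.34840406 = 7.4406

Answer: Price = 7.4406


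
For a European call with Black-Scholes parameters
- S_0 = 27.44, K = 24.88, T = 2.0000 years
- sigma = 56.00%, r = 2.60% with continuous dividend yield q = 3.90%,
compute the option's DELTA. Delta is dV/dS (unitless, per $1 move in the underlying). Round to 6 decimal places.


d1 = 0.4868146525; d2 = -0.3051449424
phi(d1) = 0.3543632415; exp(-qT) = 0.9249644265; exp(-rT) = 0.9493288668
N(d1) = 0.6868051571
Delta = exp(-qT) * N(d1) = 0.9249644265 * 0.6868051571 = 0.635270

Answer: Delta = 0.635270


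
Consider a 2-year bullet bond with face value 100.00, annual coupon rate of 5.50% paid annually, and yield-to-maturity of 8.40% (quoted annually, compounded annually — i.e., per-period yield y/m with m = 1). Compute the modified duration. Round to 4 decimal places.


Coupon per period c = face * coupon_rate / m = 5.500000
Periods per year m = 1; per-period yield y/m = 0.084000
Number of cashflows N = 2
Cashflows (t years, CF_t, discount factor 1/(1+y/m)^(m*t), PV):
  t = 1.0000: CF_t = 5.500000, DF = 0.922509, PV = 5.073801
  t = 2.0000: CF_t = 105.500000, DF = 0.851023, PV = 89.782955
Price P = sum_t PV_t = 94.856756
First compute Macaulay numerator sum_t t * PV_t:
  t * PV_t at t = 1.0000: 5.073801
  t * PV_t at t = 2.0000: 179.565910
Macaulay duration D = 184.639711 / 94.856756 = 1.946511
Modified duration = D / (1 + y/m) = 1.946511 / (1 + 0.084000) = 1.795674

Answer: Modified duration = 1.7957


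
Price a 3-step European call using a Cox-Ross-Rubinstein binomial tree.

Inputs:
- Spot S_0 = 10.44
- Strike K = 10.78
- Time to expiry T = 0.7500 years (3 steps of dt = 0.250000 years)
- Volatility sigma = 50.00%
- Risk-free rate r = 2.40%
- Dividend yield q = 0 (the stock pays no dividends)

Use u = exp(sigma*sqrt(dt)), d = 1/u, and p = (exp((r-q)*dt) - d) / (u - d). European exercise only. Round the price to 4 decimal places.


dt = T/N = 0.250000
u = exp(sigma*sqrt(dt)) = 1.284025; d = 1/u = 0.778801
p = (exp((r-q)*dt) - d) / (u - d) = 0.449735
Discount per step: exp(-r*dt) = 0.994018
Stock lattice S(k, i) with i counting down-moves:
  k=0: S(0,0) = 10.4400
  k=1: S(1,0) = 13.4052; S(1,1) = 8.1307
  k=2: S(2,0) = 17.2127; S(2,1) = 10.4400; S(2,2) = 6.3322
  k=3: S(3,0) = 22.1015; S(3,1) = 13.4052; S(3,2) = 8.1307; S(3,3) = 4.9315
Terminal payoffs V(N, i) = max(S_T - K, 0):
  V(3,0) = 11.321480; V(3,1) = 2.625225; V(3,2) = 0.000000; V(3,3) = 0.000000
Backward induction: V(k, i) = exp(-r*dt) * [p * V(k+1, i) + (1-p) * V(k+1, i+1)].
  V(2,0) = exp(-r*dt) * [p*11.321480 + (1-p)*2.625225] = 6.497136
  V(2,1) = exp(-r*dt) * [p*2.625225 + (1-p)*0.000000] = 1.173593
  V(2,2) = exp(-r*dt) * [p*0.000000 + (1-p)*0.000000] = 0.000000
  V(1,0) = exp(-r*dt) * [p*6.497136 + (1-p)*1.173593] = 3.546435
  V(1,1) = exp(-r*dt) * [p*1.173593 + (1-p)*0.000000] = 0.524649
  V(0,0) = exp(-r*dt) * [p*3.546435 + (1-p)*0.524649] = 1.872384

Answer: Price = V(0,0) = 1.8724


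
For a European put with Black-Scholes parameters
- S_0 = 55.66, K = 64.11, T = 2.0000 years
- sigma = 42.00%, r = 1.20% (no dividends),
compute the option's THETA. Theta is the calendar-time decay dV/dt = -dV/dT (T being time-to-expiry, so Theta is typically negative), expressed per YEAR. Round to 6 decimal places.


Answer: Theta = -2.763139

Derivation:
d1 = 0.0994350360; d2 = -0.4945346602
phi(d1) = 0.3969749111; exp(-qT) = 1.0000000000; exp(-rT) = 0.9762857098
Theta = -S*exp(-qT)*phi(d1)*sigma/(2*sqrt(T)) + r*K*exp(-rT)*N(-d2) - q*S*exp(-qT)*N(-d1)
N(-d1) = 0.4603964330; N(-d2) = 0.6895356828; sqrt(T) = 1.4142135624
Term 1 = -55.6600 * 1.0000000000 * 0.3969749111 * 0.4200 / (2 * 1.4142135624) = -3.2810327020
Term 2 = 0.0120 * 64.1100 * 0.9762857098 * 0.6895356828 = 0.5178937868
Term 3 = 0 (no dividend yield, q = 0)
Theta = -3.2810327020 + (0.5178937868) + (0.0000000000) = -2.763139


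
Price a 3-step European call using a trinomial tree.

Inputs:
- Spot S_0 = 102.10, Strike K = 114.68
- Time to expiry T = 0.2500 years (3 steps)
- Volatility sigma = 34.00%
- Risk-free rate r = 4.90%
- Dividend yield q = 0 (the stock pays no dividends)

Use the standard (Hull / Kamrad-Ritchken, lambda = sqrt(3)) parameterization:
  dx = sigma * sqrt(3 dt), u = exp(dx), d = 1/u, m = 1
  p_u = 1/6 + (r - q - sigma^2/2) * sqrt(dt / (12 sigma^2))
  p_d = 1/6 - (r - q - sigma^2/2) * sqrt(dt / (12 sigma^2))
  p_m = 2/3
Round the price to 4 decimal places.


Answer: Price = V(0,0) = 3.2409

Derivation:
dt = T/N = 0.083333; dx = sigma*sqrt(3*dt) = 0.170000
u = exp(dx) = 1.185305; d = 1/u = 0.843665
p_u = 0.164510, p_m = 0.666667, p_d = 0.168824
Discount per step: exp(-r*dt) = 0.995925
Stock lattice S(k, j) with j the centered position index:
  k=0: S(0,+0) = 102.1000
  k=1: S(1,-1) = 86.1382; S(1,+0) = 102.1000; S(1,+1) = 121.0196
  k=2: S(2,-2) = 72.6717; S(2,-1) = 86.1382; S(2,+0) = 102.1000; S(2,+1) = 121.0196; S(2,+2) = 143.4451
  k=3: S(3,-3) = 61.3106; S(3,-2) = 72.6717; S(3,-1) = 86.1382; S(3,+0) = 102.1000; S(3,+1) = 121.0196; S(3,+2) = 143.4451; S(3,+3) = 170.0262
Terminal payoffs V(N, j) = max(S_T - K, 0):
  V(3,-3) = 0.000000; V(3,-2) = 0.000000; V(3,-1) = 0.000000; V(3,+0) = 0.000000; V(3,+1) = 6.339625; V(3,+2) = 28.765149; V(3,+3) = 55.346231
Backward induction: V(k, j) = exp(-r*dt) * [p_u * V(k+1, j+1) + p_m * V(k+1, j) + p_d * V(k+1, j-1)]
  V(2,-2) = exp(-r*dt) * [p_u*0.000000 + p_m*0.000000 + p_d*0.000000] = 0.000000
  V(2,-1) = exp(-r*dt) * [p_u*0.000000 + p_m*0.000000 + p_d*0.000000] = 0.000000
  V(2,+0) = exp(-r*dt) * [p_u*6.339625 + p_m*0.000000 + p_d*0.000000] = 1.038681
  V(2,+1) = exp(-r*dt) * [p_u*28.765149 + p_m*6.339625 + p_d*0.000000] = 8.922060
  V(2,+2) = exp(-r*dt) * [p_u*55.346231 + p_m*28.765149 + p_d*6.339625] = 29.232432
  V(1,-1) = exp(-r*dt) * [p_u*1.038681 + p_m*0.000000 + p_d*0.000000] = 0.170177
  V(1,+0) = exp(-r*dt) * [p_u*8.922060 + p_m*1.038681 + p_d*0.000000] = 2.151417
  V(1,+1) = exp(-r*dt) * [p_u*29.232432 + p_m*8.922060 + p_d*1.038681] = 10.887865
  V(0,+0) = exp(-r*dt) * [p_u*10.887865 + p_m*2.151417 + p_d*0.170177] = 3.240908


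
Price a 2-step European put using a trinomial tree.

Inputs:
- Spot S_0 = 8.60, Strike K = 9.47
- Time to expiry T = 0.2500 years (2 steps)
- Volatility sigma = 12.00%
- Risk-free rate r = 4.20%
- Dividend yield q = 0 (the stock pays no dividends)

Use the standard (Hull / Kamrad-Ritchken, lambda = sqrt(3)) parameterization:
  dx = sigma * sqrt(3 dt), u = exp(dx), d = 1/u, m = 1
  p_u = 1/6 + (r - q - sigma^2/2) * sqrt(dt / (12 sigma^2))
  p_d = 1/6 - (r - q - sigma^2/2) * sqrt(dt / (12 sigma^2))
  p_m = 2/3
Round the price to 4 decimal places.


dt = T/N = 0.125000; dx = sigma*sqrt(3*dt) = 0.073485
u = exp(dx) = 1.076252; d = 1/u = 0.929150
p_u = 0.196265, p_m = 0.666667, p_d = 0.137069
Discount per step: exp(-r*dt) = 0.994764
Stock lattice S(k, j) with j the centered position index:
  k=0: S(0,+0) = 8.6000
  k=1: S(1,-1) = 7.9907; S(1,+0) = 8.6000; S(1,+1) = 9.2558
  k=2: S(2,-2) = 7.4246; S(2,-1) = 7.9907; S(2,+0) = 8.6000; S(2,+1) = 9.2558; S(2,+2) = 9.9615
Terminal payoffs V(N, j) = max(K - S_T, 0):
  V(2,-2) = 2.045444; V(2,-1) = 1.479307; V(2,+0) = 0.870000; V(2,+1) = 0.214232; V(2,+2) = 0.000000
Backward induction: V(k, j) = exp(-r*dt) * [p_u * V(k+1, j+1) + p_m * V(k+1, j) + p_d * V(k+1, j-1)]
  V(1,-1) = exp(-r*dt) * [p_u*0.870000 + p_m*1.479307 + p_d*2.045444] = 1.429795
  V(1,+0) = exp(-r*dt) * [p_u*0.214232 + p_m*0.870000 + p_d*1.479307] = 0.820494
  V(1,+1) = exp(-r*dt) * [p_u*0.000000 + p_m*0.214232 + p_d*0.870000] = 0.260699
  V(0,+0) = exp(-r*dt) * [p_u*0.260699 + p_m*0.820494 + p_d*1.429795] = 0.789984

Answer: Price = V(0,0) = 0.7900


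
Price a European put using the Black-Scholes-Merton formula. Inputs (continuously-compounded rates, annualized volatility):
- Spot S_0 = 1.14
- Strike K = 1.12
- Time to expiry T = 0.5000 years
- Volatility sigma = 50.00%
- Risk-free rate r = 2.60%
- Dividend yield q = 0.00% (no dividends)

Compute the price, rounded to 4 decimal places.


Answer: Price = 0.1409

Derivation:
d1 = (ln(S/K) + (r - q + 0.5*sigma^2) * T) / (sigma * sqrt(T)) = 0.26360821
d2 = d1 - sigma * sqrt(T) = -0.08994518
exp(-rT) = 0.98708414; exp(-qT) = 1.00000000
P = K * exp(-rT) * N(-d2) - S_0 * exp(-qT) * N(-d1)
N(-d1) = 0.39604092; N(-d2) = 0.53583461
P = 1.1200 * 0.98708414 * 0.53583461 - 1.1400 * 1.00000000 * 0.39604092 = 0.1409


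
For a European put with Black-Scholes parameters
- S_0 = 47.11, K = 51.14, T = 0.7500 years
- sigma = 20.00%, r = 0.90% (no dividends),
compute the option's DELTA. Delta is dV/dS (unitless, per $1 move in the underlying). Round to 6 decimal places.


d1 = -0.3483251004; d2 = -0.5215301812
phi(d1) = 0.3754598562; exp(-qT) = 1.0000000000; exp(-rT) = 0.9932727301
N(-d1) = 0.6362019773
Delta = -exp(-qT) * N(-d1) = -1.0000000000 * 0.6362019773 = -0.636202

Answer: Delta = -0.636202


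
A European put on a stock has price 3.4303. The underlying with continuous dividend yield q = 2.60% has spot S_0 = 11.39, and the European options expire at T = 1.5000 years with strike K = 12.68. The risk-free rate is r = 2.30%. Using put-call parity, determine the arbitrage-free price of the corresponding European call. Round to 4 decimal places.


Put-call parity: C - P = S_0 * exp(-qT) - K * exp(-rT).
S_0 * exp(-qT) = 11.3900 * 0.96175071 = 10.95434058
K * exp(-rT) = 12.6800 * 0.96608834 = 12.25000015
C = P + S*exp(-qT) - K*exp(-rT)
C = 3.4303 + 10.95434058 - 12.25000015 = 2.1346

Answer: Call price = 2.1346


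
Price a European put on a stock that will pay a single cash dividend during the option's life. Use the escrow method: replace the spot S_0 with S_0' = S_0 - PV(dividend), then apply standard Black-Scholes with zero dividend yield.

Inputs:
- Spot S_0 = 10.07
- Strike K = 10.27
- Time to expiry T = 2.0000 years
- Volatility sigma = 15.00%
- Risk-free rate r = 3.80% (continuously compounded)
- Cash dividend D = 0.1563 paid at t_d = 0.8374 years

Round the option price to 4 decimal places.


PV(D) = D * exp(-r * t_d) = 0.1563 * 0.96867977 = 0.15140465
S_0' = S_0 - PV(D) = 10.0700 - 0.15140465 = 9.91859535
d1 = (ln(S_0'/K) + (r + sigma^2/2)*T) / (sigma*sqrt(T)) = 0.30021062
d2 = d1 - sigma*sqrt(T) = 0.08807859
exp(-rT) = 0.92681621
N(-d1) = 0.38200825; N(-d2) = 0.46490711
P = K * exp(-rT) * N(-d2) - S_0' * N(-d1) = 10.2700 * 0.92681621 * 0.46490711 - 9.91859535 * 0.38200825 = 0.6362

Answer: Price = 0.6362


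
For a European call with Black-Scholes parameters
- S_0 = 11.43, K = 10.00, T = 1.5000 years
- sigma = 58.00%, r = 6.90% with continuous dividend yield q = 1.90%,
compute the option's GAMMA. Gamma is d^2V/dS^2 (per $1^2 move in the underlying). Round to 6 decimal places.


Answer: Gamma = 0.038688

Derivation:
d1 = 0.6489126072; d2 = -0.0614394182
phi(d1) = 0.3232005279; exp(-qT) = 0.9719022941; exp(-rT) = 0.9016760227
Gamma = exp(-qT) * phi(d1) / (S * sigma * sqrt(T)) = 0.9719022941 * 0.3232005279 / (11.4300 * 0.5800 * 1.2247448714) = 0.038688


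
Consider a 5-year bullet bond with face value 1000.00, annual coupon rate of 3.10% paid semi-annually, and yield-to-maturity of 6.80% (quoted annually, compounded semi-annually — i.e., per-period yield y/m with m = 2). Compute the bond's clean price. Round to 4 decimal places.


Answer: Price = 845.3644

Derivation:
Coupon per period c = face * coupon_rate / m = 15.500000
Periods per year m = 2; per-period yield y/m = 0.034000
Number of cashflows N = 10
Cashflows (t years, CF_t, discount factor 1/(1+y/m)^(m*t), PV):
  t = 0.5000: CF_t = 15.500000, DF = 0.967118, PV = 14.990329
  t = 1.0000: CF_t = 15.500000, DF = 0.935317, PV = 14.497417
  t = 1.5000: CF_t = 15.500000, DF = 0.904562, PV = 14.020712
  t = 2.0000: CF_t = 15.500000, DF = 0.874818, PV = 13.559683
  t = 2.5000: CF_t = 15.500000, DF = 0.846052, PV = 13.113814
  t = 3.0000: CF_t = 15.500000, DF = 0.818233, PV = 12.682605
  t = 3.5000: CF_t = 15.500000, DF = 0.791327, PV = 12.265575
  t = 4.0000: CF_t = 15.500000, DF = 0.765307, PV = 11.862259
  t = 4.5000: CF_t = 15.500000, DF = 0.740142, PV = 11.472204
  t = 5.0000: CF_t = 1015.500000, DF = 0.715805, PV = 726.899785
Price P = sum_t PV_t = 845.364382


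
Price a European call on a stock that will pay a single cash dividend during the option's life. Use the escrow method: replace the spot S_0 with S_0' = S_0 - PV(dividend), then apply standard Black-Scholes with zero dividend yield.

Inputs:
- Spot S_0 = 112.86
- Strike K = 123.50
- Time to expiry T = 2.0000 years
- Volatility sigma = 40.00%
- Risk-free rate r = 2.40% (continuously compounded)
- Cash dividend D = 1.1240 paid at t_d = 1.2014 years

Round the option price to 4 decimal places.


PV(D) = D * exp(-r * t_d) = 1.1240 * 0.97157812 = 1.09205381
S_0' = S_0 - PV(D) = 112.8600 - 1.09205381 = 111.76794619
d1 = (ln(S_0'/K) + (r + sigma^2/2)*T) / (sigma*sqrt(T)) = 0.19124349
d2 = d1 - sigma*sqrt(T) = -0.37444193
exp(-rT) = 0.95313379
N(d1) = 0.57583259; N(d2) = 0.35403778
C = S_0' * N(d1) - K * exp(-rT) * N(d2) = 111.76794619 * 0.57583259 - 123.5000 * 0.95313379 * 0.35403778 = 22.6851

Answer: Price = 22.6851


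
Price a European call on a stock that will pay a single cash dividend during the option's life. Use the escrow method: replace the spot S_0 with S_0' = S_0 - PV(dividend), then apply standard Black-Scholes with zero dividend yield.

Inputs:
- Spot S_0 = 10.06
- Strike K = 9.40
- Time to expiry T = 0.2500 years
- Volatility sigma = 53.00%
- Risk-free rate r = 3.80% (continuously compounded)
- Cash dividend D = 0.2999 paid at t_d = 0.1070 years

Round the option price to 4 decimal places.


PV(D) = D * exp(-r * t_d) = 0.2999 * 0.99594225 = 0.29868308
S_0' = S_0 - PV(D) = 10.0600 - 0.29868308 = 9.76131692
d1 = (ln(S_0'/K) + (r + sigma^2/2)*T) / (sigma*sqrt(T)) = 0.31067974
d2 = d1 - sigma*sqrt(T) = 0.04567974
exp(-rT) = 0.99054498
N(d1) = 0.62197795; N(d2) = 0.51821725
C = S_0' * N(d1) - K * exp(-rT) * N(d2) = 9.76131692 * 0.62197795 - 9.4000 * 0.99054498 * 0.51821725 = 1.2461

Answer: Price = 1.2461


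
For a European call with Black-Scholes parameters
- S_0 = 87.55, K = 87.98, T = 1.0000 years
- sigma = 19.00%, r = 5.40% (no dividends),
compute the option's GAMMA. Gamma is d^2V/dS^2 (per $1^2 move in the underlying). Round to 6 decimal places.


d1 = 0.3534239095; d2 = 0.1634239095
phi(d1) = 0.3747887432; exp(-qT) = 1.0000000000; exp(-rT) = 0.9474321065
Gamma = exp(-qT) * phi(d1) / (S * sigma * sqrt(T)) = 1.0000000000 * 0.3747887432 / (87.5500 * 0.1900 * 1.0000000000) = 0.022531

Answer: Gamma = 0.022531


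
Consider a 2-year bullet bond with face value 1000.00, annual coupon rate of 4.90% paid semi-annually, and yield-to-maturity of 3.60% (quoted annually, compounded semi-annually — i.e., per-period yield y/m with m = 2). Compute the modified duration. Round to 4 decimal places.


Coupon per period c = face * coupon_rate / m = 24.500000
Periods per year m = 2; per-period yield y/m = 0.018000
Number of cashflows N = 4
Cashflows (t years, CF_t, discount factor 1/(1+y/m)^(m*t), PV):
  t = 0.5000: CF_t = 24.500000, DF = 0.982318, PV = 24.066798
  t = 1.0000: CF_t = 24.500000, DF = 0.964949, PV = 23.641255
  t = 1.5000: CF_t = 24.500000, DF = 0.947887, PV = 23.223237
  t = 2.0000: CF_t = 1024.500000, DF = 0.931127, PV = 953.939541
Price P = sum_t PV_t = 1024.870830
First compute Macaulay numerator sum_t t * PV_t:
  t * PV_t at t = 0.5000: 12.033399
  t * PV_t at t = 1.0000: 23.641255
  t * PV_t at t = 1.5000: 34.834855
  t * PV_t at t = 2.0000: 1907.879082
Macaulay duration D = 1978.388591 / 1024.870830 = 1.930378
Modified duration = D / (1 + y/m) = 1.930378 / (1 + 0.018000) = 1.896246

Answer: Modified duration = 1.8962


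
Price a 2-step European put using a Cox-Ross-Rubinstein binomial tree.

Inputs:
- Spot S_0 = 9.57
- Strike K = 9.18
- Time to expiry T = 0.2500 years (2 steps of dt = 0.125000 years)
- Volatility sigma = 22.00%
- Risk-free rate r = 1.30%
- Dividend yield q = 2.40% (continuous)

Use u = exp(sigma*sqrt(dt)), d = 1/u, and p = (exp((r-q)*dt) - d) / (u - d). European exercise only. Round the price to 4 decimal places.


dt = T/N = 0.125000
u = exp(sigma*sqrt(dt)) = 1.080887; d = 1/u = 0.925166
p = (exp((r-q)*dt) - d) / (u - d) = 0.471741
Discount per step: exp(-r*dt) = 0.998376
Stock lattice S(k, i) with i counting down-moves:
  k=0: S(0,0) = 9.5700
  k=1: S(1,0) = 10.3441; S(1,1) = 8.8538
  k=2: S(2,0) = 11.1808; S(2,1) = 9.5700; S(2,2) = 8.1913
Terminal payoffs V(N, i) = max(K - S_T, 0):
  V(2,0) = 0.000000; V(2,1) = 0.000000; V(2,2) = 0.988724
Backward induction: V(k, i) = exp(-r*dt) * [p * V(k+1, i) + (1-p) * V(k+1, i+1)].
  V(1,0) = exp(-r*dt) * [p*0.000000 + (1-p)*0.000000] = 0.000000
  V(1,1) = exp(-r*dt) * [p*0.000000 + (1-p)*0.988724] = 0.521455
  V(0,0) = exp(-r*dt) * [p*0.000000 + (1-p)*0.521455] = 0.275016

Answer: Price = V(0,0) = 0.2750


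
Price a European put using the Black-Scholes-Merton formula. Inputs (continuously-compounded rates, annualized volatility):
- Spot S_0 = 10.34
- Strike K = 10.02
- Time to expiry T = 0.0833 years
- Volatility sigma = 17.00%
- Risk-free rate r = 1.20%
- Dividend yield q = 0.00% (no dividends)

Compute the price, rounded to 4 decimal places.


d1 = (ln(S/K) + (r - q + 0.5*sigma^2) * T) / (sigma * sqrt(T)) = 0.68562291
d2 = d1 - sigma * sqrt(T) = 0.63655795
exp(-rT) = 0.99900090; exp(-qT) = 1.00000000
P = K * exp(-rT) * N(-d2) - S_0 * exp(-qT) * N(-d1)
N(-d1) = 0.24647547; N(-d2) = 0.26220641
P = 10.0200 * 0.99900090 * 0.26220641 - 10.3400 * 1.00000000 * 0.24647547 = 0.0761

Answer: Price = 0.0761


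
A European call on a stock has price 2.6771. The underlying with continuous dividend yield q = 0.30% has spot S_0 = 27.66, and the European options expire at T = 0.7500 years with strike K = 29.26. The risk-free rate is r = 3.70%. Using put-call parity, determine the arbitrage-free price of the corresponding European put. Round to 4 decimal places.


Put-call parity: C - P = S_0 * exp(-qT) - K * exp(-rT).
S_0 * exp(-qT) = 27.6600 * 0.99775253 = 27.59783496
K * exp(-rT) = 29.2600 * 0.97263149 = 28.45919752
P = C - S*exp(-qT) + K*exp(-rT)
P = 2.6771 - 27.59783496 + 28.45919752 = 3.5385

Answer: Put price = 3.5385


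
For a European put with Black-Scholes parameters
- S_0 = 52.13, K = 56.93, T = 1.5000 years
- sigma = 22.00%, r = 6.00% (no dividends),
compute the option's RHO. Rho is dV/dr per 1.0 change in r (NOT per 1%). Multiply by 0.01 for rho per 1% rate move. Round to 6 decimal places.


Answer: Rho = -42.984806

Derivation:
d1 = 0.1418408798; d2 = -0.1276029919
phi(d1) = 0.3949492708; exp(-qT) = 1.0000000000; exp(-rT) = 0.9139311853
N(-d2) = 0.5507684184
Rho = -K*T*exp(-rT)*N(-d2) = -56.9300 * 1.5000 * 0.9139311853 * 0.5507684184 = -42.984806


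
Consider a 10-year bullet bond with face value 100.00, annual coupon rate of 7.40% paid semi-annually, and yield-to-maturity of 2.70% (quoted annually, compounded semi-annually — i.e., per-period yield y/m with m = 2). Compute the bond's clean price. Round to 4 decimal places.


Coupon per period c = face * coupon_rate / m = 3.700000
Periods per year m = 2; per-period yield y/m = 0.013500
Number of cashflows N = 20
Cashflows (t years, CF_t, discount factor 1/(1+y/m)^(m*t), PV):
  t = 0.5000: CF_t = 3.700000, DF = 0.986680, PV = 3.650715
  t = 1.0000: CF_t = 3.700000, DF = 0.973537, PV = 3.602087
  t = 1.5000: CF_t = 3.700000, DF = 0.960569, PV = 3.554107
  t = 2.0000: CF_t = 3.700000, DF = 0.947774, PV = 3.506765
  t = 2.5000: CF_t = 3.700000, DF = 0.935150, PV = 3.460055
  t = 3.0000: CF_t = 3.700000, DF = 0.922694, PV = 3.413966
  t = 3.5000: CF_t = 3.700000, DF = 0.910403, PV = 3.368491
  t = 4.0000: CF_t = 3.700000, DF = 0.898276, PV = 3.323623
  t = 4.5000: CF_t = 3.700000, DF = 0.886311, PV = 3.279351
  t = 5.0000: CF_t = 3.700000, DF = 0.874505, PV = 3.235670
  t = 5.5000: CF_t = 3.700000, DF = 0.862857, PV = 3.192570
  t = 6.0000: CF_t = 3.700000, DF = 0.851363, PV = 3.150044
  t = 6.5000: CF_t = 3.700000, DF = 0.840023, PV = 3.108085
  t = 7.0000: CF_t = 3.700000, DF = 0.828834, PV = 3.066685
  t = 7.5000: CF_t = 3.700000, DF = 0.817794, PV = 3.025836
  t = 8.0000: CF_t = 3.700000, DF = 0.806900, PV = 2.985532
  t = 8.5000: CF_t = 3.700000, DF = 0.796152, PV = 2.945764
  t = 9.0000: CF_t = 3.700000, DF = 0.785547, PV = 2.906526
  t = 9.5000: CF_t = 3.700000, DF = 0.775084, PV = 2.867810
  t = 10.0000: CF_t = 103.700000, DF = 0.764760, PV = 79.305571
Price P = sum_t PV_t = 140.949254

Answer: Price = 140.9493


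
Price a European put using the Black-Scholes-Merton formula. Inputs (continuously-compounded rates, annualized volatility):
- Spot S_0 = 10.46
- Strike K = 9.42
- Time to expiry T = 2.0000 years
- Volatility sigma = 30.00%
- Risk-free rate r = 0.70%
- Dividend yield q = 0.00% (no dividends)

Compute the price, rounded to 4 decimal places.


Answer: Price = 1.1369

Derivation:
d1 = (ln(S/K) + (r - q + 0.5*sigma^2) * T) / (sigma * sqrt(T)) = 0.49196570
d2 = d1 - sigma * sqrt(T) = 0.06770163
exp(-rT) = 0.98609754; exp(-qT) = 1.00000000
P = K * exp(-rT) * N(-d2) - S_0 * exp(-qT) * N(-d1)
N(-d1) = 0.31137180; N(-d2) = 0.47301157
P = 9.4200 * 0.98609754 * 0.47301157 - 10.4600 * 1.00000000 * 0.31137180 = 1.1369


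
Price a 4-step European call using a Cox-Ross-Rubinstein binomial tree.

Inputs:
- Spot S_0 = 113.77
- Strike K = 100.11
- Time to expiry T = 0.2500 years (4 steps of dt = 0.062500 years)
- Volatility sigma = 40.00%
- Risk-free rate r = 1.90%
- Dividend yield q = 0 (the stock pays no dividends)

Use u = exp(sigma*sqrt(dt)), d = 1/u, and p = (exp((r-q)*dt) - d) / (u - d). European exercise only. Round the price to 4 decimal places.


Answer: Price = V(0,0) = 17.7214

Derivation:
dt = T/N = 0.062500
u = exp(sigma*sqrt(dt)) = 1.105171; d = 1/u = 0.904837
p = (exp((r-q)*dt) - d) / (u - d) = 0.480952
Discount per step: exp(-r*dt) = 0.998813
Stock lattice S(k, i) with i counting down-moves:
  k=0: S(0,0) = 113.7700
  k=1: S(1,0) = 125.7353; S(1,1) = 102.9434
  k=2: S(2,0) = 138.9590; S(2,1) = 113.7700; S(2,2) = 93.1470
  k=3: S(3,0) = 153.5734; S(3,1) = 125.7353; S(3,2) = 102.9434; S(3,3) = 84.2829
  k=4: S(4,0) = 169.7249; S(4,1) = 138.9590; S(4,2) = 113.7700; S(4,3) = 93.1470; S(4,4) = 76.2623
Terminal payoffs V(N, i) = max(S_T - K, 0):
  V(4,0) = 69.614896; V(4,1) = 38.848992; V(4,2) = 13.660000; V(4,3) = 0.000000; V(4,4) = 0.000000
Backward induction: V(k, i) = exp(-r*dt) * [p * V(k+1, i) + (1-p) * V(k+1, i+1)].
  V(3,0) = exp(-r*dt) * [p*69.614896 + (1-p)*38.848992] = 53.582247
  V(3,1) = exp(-r*dt) * [p*38.848992 + (1-p)*13.660000] = 25.744105
  V(3,2) = exp(-r*dt) * [p*13.660000 + (1-p)*0.000000] = 6.562007
  V(3,3) = exp(-r*dt) * [p*0.000000 + (1-p)*0.000000] = 0.000000
  V(2,0) = exp(-r*dt) * [p*53.582247 + (1-p)*25.744105] = 39.086471
  V(2,1) = exp(-r*dt) * [p*25.744105 + (1-p)*6.562007] = 15.768938
  V(2,2) = exp(-r*dt) * [p*6.562007 + (1-p)*0.000000] = 3.152264
  V(1,0) = exp(-r*dt) * [p*39.086471 + (1-p)*15.768938] = 26.951527
  V(1,1) = exp(-r*dt) * [p*15.768938 + (1-p)*3.152264] = 9.209335
  V(0,0) = exp(-r*dt) * [p*26.951527 + (1-p)*9.209335] = 17.721420
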